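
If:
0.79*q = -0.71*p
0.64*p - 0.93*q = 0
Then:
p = 0.00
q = 0.00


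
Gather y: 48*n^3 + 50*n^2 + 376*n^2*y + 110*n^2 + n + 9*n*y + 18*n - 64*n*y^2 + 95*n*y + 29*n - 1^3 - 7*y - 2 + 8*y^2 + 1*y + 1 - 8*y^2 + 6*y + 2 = 48*n^3 + 160*n^2 - 64*n*y^2 + 48*n + y*(376*n^2 + 104*n)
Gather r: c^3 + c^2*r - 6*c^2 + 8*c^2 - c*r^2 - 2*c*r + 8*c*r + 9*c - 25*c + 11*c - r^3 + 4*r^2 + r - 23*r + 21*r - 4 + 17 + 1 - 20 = c^3 + 2*c^2 - 5*c - r^3 + r^2*(4 - c) + r*(c^2 + 6*c - 1) - 6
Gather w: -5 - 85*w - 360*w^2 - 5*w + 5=-360*w^2 - 90*w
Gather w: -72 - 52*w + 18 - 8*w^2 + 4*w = -8*w^2 - 48*w - 54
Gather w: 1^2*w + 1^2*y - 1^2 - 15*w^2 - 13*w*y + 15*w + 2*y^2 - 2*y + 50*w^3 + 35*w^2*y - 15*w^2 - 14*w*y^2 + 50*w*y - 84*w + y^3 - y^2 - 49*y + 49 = 50*w^3 + w^2*(35*y - 30) + w*(-14*y^2 + 37*y - 68) + y^3 + y^2 - 50*y + 48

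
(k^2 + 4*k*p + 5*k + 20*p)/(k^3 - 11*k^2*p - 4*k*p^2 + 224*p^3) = (k + 5)/(k^2 - 15*k*p + 56*p^2)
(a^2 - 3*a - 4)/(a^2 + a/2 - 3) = 2*(a^2 - 3*a - 4)/(2*a^2 + a - 6)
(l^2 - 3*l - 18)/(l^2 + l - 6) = (l - 6)/(l - 2)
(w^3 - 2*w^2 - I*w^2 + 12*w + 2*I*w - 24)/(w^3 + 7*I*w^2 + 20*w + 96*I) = (w - 2)/(w + 8*I)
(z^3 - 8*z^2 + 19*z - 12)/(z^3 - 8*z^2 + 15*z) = (z^2 - 5*z + 4)/(z*(z - 5))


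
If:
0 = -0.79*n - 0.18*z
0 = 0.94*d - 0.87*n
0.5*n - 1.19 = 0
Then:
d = 2.20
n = 2.38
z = -10.45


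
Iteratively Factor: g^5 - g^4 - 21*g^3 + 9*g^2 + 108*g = (g)*(g^4 - g^3 - 21*g^2 + 9*g + 108) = g*(g - 4)*(g^3 + 3*g^2 - 9*g - 27) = g*(g - 4)*(g + 3)*(g^2 - 9) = g*(g - 4)*(g + 3)^2*(g - 3)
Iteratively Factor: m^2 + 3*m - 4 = (m + 4)*(m - 1)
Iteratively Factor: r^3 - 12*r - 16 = (r + 2)*(r^2 - 2*r - 8) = (r - 4)*(r + 2)*(r + 2)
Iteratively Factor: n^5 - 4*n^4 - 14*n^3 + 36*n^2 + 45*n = (n + 1)*(n^4 - 5*n^3 - 9*n^2 + 45*n) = (n + 1)*(n + 3)*(n^3 - 8*n^2 + 15*n) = (n - 3)*(n + 1)*(n + 3)*(n^2 - 5*n) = n*(n - 3)*(n + 1)*(n + 3)*(n - 5)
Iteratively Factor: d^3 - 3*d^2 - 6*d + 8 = (d - 1)*(d^2 - 2*d - 8) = (d - 4)*(d - 1)*(d + 2)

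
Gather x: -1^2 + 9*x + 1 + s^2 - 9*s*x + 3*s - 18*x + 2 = s^2 + 3*s + x*(-9*s - 9) + 2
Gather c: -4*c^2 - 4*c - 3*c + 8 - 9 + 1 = -4*c^2 - 7*c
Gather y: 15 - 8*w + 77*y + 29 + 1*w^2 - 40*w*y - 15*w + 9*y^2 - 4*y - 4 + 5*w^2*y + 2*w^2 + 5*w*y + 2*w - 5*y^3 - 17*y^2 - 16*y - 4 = 3*w^2 - 21*w - 5*y^3 - 8*y^2 + y*(5*w^2 - 35*w + 57) + 36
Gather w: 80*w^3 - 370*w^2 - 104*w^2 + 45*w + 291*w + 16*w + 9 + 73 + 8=80*w^3 - 474*w^2 + 352*w + 90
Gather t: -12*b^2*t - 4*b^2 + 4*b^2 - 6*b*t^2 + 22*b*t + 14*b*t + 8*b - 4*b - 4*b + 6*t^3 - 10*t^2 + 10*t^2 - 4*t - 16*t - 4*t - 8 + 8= -6*b*t^2 + 6*t^3 + t*(-12*b^2 + 36*b - 24)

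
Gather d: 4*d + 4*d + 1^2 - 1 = 8*d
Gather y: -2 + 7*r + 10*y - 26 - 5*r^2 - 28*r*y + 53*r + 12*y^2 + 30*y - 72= -5*r^2 + 60*r + 12*y^2 + y*(40 - 28*r) - 100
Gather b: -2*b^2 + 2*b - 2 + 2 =-2*b^2 + 2*b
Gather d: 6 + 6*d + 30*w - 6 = 6*d + 30*w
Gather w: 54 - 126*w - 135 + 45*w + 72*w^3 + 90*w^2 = 72*w^3 + 90*w^2 - 81*w - 81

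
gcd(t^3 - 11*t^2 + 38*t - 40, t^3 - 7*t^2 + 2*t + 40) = t^2 - 9*t + 20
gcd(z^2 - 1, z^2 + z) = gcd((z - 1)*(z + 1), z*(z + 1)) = z + 1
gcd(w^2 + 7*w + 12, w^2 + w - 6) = w + 3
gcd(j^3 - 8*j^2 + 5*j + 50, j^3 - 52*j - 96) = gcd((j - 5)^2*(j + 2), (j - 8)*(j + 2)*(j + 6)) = j + 2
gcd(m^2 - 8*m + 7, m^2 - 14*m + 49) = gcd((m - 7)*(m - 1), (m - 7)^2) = m - 7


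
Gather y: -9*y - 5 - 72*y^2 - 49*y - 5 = -72*y^2 - 58*y - 10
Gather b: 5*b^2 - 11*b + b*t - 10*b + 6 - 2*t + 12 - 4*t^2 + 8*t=5*b^2 + b*(t - 21) - 4*t^2 + 6*t + 18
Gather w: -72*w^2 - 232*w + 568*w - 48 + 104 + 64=-72*w^2 + 336*w + 120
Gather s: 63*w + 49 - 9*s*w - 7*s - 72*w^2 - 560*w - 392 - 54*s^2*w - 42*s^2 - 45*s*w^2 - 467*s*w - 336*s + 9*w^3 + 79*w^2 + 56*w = s^2*(-54*w - 42) + s*(-45*w^2 - 476*w - 343) + 9*w^3 + 7*w^2 - 441*w - 343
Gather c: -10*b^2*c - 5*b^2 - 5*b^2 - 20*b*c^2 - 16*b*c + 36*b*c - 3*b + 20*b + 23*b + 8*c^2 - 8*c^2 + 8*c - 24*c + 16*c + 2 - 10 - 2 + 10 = -10*b^2 - 20*b*c^2 + 40*b + c*(-10*b^2 + 20*b)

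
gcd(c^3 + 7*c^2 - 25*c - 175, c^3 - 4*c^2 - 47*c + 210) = c^2 + 2*c - 35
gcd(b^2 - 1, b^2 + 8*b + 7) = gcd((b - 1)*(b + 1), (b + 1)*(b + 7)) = b + 1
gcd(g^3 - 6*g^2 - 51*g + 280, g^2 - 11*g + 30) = g - 5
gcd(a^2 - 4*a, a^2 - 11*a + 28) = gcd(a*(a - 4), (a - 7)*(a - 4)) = a - 4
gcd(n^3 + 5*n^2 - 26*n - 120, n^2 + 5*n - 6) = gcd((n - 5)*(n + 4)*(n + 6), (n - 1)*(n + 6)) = n + 6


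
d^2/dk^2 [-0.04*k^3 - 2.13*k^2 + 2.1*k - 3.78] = -0.24*k - 4.26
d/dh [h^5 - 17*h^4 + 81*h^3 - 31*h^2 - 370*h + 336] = 5*h^4 - 68*h^3 + 243*h^2 - 62*h - 370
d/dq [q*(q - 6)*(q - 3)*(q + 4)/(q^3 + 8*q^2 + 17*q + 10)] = (q^6 + 16*q^5 + 29*q^4 - 274*q^3 - 1032*q^2 - 360*q + 720)/(q^6 + 16*q^5 + 98*q^4 + 292*q^3 + 449*q^2 + 340*q + 100)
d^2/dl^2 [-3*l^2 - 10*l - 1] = -6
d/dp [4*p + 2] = 4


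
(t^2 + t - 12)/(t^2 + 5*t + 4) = (t - 3)/(t + 1)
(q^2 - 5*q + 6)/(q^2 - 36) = (q^2 - 5*q + 6)/(q^2 - 36)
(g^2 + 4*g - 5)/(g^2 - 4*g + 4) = (g^2 + 4*g - 5)/(g^2 - 4*g + 4)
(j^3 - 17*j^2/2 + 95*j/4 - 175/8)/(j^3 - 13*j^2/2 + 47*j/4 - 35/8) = (2*j - 5)/(2*j - 1)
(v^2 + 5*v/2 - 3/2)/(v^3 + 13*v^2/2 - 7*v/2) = (v + 3)/(v*(v + 7))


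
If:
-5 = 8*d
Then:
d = -5/8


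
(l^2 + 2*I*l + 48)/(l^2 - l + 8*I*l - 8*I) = (l - 6*I)/(l - 1)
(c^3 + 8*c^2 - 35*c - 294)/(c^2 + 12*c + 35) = (c^2 + c - 42)/(c + 5)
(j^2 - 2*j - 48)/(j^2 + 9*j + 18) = (j - 8)/(j + 3)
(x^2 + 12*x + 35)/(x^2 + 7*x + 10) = (x + 7)/(x + 2)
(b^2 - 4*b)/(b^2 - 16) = b/(b + 4)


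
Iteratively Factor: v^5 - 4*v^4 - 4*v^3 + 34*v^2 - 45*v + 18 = (v - 1)*(v^4 - 3*v^3 - 7*v^2 + 27*v - 18) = (v - 2)*(v - 1)*(v^3 - v^2 - 9*v + 9) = (v - 2)*(v - 1)*(v + 3)*(v^2 - 4*v + 3) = (v - 2)*(v - 1)^2*(v + 3)*(v - 3)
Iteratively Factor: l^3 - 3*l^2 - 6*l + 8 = (l - 1)*(l^2 - 2*l - 8) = (l - 4)*(l - 1)*(l + 2)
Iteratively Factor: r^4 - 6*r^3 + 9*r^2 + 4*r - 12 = (r - 2)*(r^3 - 4*r^2 + r + 6) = (r - 2)*(r + 1)*(r^2 - 5*r + 6) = (r - 3)*(r - 2)*(r + 1)*(r - 2)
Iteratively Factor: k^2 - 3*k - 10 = (k + 2)*(k - 5)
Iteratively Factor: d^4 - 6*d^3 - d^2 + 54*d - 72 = (d - 3)*(d^3 - 3*d^2 - 10*d + 24) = (d - 3)*(d + 3)*(d^2 - 6*d + 8) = (d - 3)*(d - 2)*(d + 3)*(d - 4)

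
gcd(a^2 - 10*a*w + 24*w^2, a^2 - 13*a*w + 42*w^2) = -a + 6*w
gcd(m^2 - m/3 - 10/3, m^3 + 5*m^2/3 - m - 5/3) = m + 5/3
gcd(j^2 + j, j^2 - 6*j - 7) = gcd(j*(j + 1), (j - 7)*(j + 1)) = j + 1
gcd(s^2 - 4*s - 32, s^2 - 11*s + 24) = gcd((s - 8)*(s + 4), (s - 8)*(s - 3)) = s - 8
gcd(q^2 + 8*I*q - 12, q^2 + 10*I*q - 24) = q + 6*I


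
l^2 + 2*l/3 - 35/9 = (l - 5/3)*(l + 7/3)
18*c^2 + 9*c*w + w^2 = (3*c + w)*(6*c + w)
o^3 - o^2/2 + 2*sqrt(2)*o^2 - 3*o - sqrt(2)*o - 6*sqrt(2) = (o - 2)*(o + 3/2)*(o + 2*sqrt(2))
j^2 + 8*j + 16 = (j + 4)^2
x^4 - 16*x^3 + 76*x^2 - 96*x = x*(x - 8)*(x - 6)*(x - 2)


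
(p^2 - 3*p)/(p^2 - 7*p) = (p - 3)/(p - 7)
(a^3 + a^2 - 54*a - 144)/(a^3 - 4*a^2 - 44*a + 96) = (a + 3)/(a - 2)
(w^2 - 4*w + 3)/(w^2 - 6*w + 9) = (w - 1)/(w - 3)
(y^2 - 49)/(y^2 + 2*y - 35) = (y - 7)/(y - 5)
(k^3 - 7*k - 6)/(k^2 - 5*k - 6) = (k^2 - k - 6)/(k - 6)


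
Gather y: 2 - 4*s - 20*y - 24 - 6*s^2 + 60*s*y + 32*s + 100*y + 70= -6*s^2 + 28*s + y*(60*s + 80) + 48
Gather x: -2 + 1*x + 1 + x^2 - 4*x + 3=x^2 - 3*x + 2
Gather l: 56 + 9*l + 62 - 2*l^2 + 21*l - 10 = -2*l^2 + 30*l + 108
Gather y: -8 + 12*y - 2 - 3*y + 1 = 9*y - 9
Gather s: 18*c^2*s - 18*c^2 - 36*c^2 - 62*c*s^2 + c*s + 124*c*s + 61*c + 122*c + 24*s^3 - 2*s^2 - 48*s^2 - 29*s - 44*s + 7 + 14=-54*c^2 + 183*c + 24*s^3 + s^2*(-62*c - 50) + s*(18*c^2 + 125*c - 73) + 21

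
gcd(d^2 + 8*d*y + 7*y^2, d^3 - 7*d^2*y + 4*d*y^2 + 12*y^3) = d + y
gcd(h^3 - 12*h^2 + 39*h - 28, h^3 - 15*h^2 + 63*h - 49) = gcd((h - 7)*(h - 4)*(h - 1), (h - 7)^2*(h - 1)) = h^2 - 8*h + 7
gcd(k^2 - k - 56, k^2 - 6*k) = 1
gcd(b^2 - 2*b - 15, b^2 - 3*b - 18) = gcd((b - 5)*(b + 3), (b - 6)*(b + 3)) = b + 3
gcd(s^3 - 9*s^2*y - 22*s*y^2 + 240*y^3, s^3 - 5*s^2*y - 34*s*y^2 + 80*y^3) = -s^2 + 3*s*y + 40*y^2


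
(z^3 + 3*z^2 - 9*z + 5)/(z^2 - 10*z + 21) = (z^3 + 3*z^2 - 9*z + 5)/(z^2 - 10*z + 21)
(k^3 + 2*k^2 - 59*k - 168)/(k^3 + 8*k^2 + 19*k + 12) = (k^2 - k - 56)/(k^2 + 5*k + 4)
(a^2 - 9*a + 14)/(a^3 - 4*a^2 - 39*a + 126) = (a - 2)/(a^2 + 3*a - 18)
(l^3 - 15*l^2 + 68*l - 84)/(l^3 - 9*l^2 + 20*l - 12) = (l - 7)/(l - 1)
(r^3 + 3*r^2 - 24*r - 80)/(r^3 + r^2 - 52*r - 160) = (r^2 - r - 20)/(r^2 - 3*r - 40)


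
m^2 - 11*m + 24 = (m - 8)*(m - 3)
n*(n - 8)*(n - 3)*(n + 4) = n^4 - 7*n^3 - 20*n^2 + 96*n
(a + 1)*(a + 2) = a^2 + 3*a + 2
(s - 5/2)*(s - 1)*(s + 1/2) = s^3 - 3*s^2 + 3*s/4 + 5/4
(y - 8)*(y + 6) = y^2 - 2*y - 48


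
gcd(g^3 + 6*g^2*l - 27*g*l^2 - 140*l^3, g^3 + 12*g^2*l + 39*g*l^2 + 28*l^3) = g^2 + 11*g*l + 28*l^2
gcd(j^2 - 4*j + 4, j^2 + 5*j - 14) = j - 2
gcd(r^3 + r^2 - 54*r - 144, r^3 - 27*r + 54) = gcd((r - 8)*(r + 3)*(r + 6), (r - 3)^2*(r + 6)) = r + 6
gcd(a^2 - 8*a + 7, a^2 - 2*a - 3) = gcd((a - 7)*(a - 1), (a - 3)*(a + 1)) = 1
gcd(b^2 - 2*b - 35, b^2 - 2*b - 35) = b^2 - 2*b - 35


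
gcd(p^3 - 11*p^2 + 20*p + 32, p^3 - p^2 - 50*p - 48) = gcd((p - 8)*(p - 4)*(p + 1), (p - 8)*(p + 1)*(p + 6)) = p^2 - 7*p - 8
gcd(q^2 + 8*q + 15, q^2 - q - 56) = 1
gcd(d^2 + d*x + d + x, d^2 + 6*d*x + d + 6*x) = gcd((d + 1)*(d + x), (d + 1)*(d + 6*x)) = d + 1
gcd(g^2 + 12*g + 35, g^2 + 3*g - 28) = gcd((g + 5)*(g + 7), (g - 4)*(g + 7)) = g + 7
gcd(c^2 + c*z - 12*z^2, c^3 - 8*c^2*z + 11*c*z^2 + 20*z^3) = 1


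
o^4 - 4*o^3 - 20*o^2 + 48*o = o*(o - 6)*(o - 2)*(o + 4)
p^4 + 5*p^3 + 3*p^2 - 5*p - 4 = (p - 1)*(p + 1)^2*(p + 4)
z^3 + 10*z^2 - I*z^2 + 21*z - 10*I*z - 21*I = (z + 3)*(z + 7)*(z - I)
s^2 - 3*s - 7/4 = (s - 7/2)*(s + 1/2)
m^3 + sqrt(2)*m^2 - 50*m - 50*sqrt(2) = (m - 5*sqrt(2))*(m + sqrt(2))*(m + 5*sqrt(2))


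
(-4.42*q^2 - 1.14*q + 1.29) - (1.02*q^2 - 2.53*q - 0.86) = -5.44*q^2 + 1.39*q + 2.15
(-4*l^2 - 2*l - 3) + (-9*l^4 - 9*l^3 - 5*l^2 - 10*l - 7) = -9*l^4 - 9*l^3 - 9*l^2 - 12*l - 10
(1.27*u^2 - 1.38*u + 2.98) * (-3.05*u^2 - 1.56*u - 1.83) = -3.8735*u^4 + 2.2278*u^3 - 9.2603*u^2 - 2.1234*u - 5.4534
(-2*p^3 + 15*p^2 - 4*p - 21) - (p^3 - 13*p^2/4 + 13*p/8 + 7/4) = -3*p^3 + 73*p^2/4 - 45*p/8 - 91/4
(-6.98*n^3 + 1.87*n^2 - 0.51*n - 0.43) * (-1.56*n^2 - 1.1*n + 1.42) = 10.8888*n^5 + 4.7608*n^4 - 11.173*n^3 + 3.8872*n^2 - 0.2512*n - 0.6106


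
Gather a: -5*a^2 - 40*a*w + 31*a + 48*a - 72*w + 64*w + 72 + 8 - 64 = -5*a^2 + a*(79 - 40*w) - 8*w + 16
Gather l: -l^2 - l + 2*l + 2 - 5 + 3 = -l^2 + l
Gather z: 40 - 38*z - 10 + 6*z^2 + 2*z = 6*z^2 - 36*z + 30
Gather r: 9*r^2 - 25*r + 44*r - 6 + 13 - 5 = 9*r^2 + 19*r + 2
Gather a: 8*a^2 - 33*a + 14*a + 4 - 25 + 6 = 8*a^2 - 19*a - 15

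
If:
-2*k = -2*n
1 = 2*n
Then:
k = 1/2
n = 1/2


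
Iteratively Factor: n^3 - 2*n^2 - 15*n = (n + 3)*(n^2 - 5*n) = n*(n + 3)*(n - 5)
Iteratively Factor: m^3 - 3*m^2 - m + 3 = (m + 1)*(m^2 - 4*m + 3) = (m - 1)*(m + 1)*(m - 3)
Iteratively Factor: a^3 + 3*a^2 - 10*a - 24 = (a + 4)*(a^2 - a - 6) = (a - 3)*(a + 4)*(a + 2)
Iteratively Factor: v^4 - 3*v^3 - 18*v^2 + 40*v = (v - 5)*(v^3 + 2*v^2 - 8*v) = (v - 5)*(v + 4)*(v^2 - 2*v) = (v - 5)*(v - 2)*(v + 4)*(v)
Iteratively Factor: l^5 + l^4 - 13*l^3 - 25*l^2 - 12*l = (l - 4)*(l^4 + 5*l^3 + 7*l^2 + 3*l) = (l - 4)*(l + 1)*(l^3 + 4*l^2 + 3*l) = l*(l - 4)*(l + 1)*(l^2 + 4*l + 3) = l*(l - 4)*(l + 1)*(l + 3)*(l + 1)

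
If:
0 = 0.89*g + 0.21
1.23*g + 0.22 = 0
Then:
No Solution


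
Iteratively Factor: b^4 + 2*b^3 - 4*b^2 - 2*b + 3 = (b + 3)*(b^3 - b^2 - b + 1) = (b - 1)*(b + 3)*(b^2 - 1) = (b - 1)*(b + 1)*(b + 3)*(b - 1)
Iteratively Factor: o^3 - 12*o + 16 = (o - 2)*(o^2 + 2*o - 8) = (o - 2)*(o + 4)*(o - 2)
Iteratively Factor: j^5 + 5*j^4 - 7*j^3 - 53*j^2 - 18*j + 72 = (j - 1)*(j^4 + 6*j^3 - j^2 - 54*j - 72) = (j - 3)*(j - 1)*(j^3 + 9*j^2 + 26*j + 24) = (j - 3)*(j - 1)*(j + 2)*(j^2 + 7*j + 12) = (j - 3)*(j - 1)*(j + 2)*(j + 4)*(j + 3)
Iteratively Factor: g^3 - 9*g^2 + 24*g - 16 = (g - 4)*(g^2 - 5*g + 4) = (g - 4)*(g - 1)*(g - 4)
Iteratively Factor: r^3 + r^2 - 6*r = (r)*(r^2 + r - 6) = r*(r - 2)*(r + 3)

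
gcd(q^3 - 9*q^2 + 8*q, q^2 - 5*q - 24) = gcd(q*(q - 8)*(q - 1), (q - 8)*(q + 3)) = q - 8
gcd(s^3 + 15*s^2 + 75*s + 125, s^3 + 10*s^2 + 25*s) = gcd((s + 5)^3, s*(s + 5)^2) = s^2 + 10*s + 25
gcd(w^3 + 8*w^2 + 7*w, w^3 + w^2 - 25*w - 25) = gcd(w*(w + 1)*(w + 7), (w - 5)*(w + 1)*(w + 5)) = w + 1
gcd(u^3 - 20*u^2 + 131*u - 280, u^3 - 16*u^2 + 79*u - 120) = u^2 - 13*u + 40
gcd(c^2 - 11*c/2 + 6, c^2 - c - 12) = c - 4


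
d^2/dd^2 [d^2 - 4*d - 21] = 2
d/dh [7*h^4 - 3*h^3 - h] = 28*h^3 - 9*h^2 - 1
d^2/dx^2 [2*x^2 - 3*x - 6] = 4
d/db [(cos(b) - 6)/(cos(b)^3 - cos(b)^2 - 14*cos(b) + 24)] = (27*cos(b) - 19*cos(2*b) + cos(3*b) + 101)*sin(b)/(2*(cos(b)^3 - cos(b)^2 - 14*cos(b) + 24)^2)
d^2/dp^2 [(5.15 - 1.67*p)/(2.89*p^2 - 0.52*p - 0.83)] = ((1.67*p - 5.15)*(5.78*p - 0.52)*(11.56*p - 1.04) + (28.9578*p - 31.5038)*(-2.89*p^2 + 0.52*p + 0.83))/(-2.89*p^2 + 0.52*p + 0.83)^3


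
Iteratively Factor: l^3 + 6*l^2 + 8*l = (l + 4)*(l^2 + 2*l) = l*(l + 4)*(l + 2)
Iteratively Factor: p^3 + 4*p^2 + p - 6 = (p - 1)*(p^2 + 5*p + 6) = (p - 1)*(p + 3)*(p + 2)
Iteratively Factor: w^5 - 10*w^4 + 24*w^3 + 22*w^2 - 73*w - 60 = (w - 5)*(w^4 - 5*w^3 - w^2 + 17*w + 12) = (w - 5)*(w - 3)*(w^3 - 2*w^2 - 7*w - 4) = (w - 5)*(w - 3)*(w + 1)*(w^2 - 3*w - 4) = (w - 5)*(w - 3)*(w + 1)^2*(w - 4)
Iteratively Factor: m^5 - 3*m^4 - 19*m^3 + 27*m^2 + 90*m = (m - 3)*(m^4 - 19*m^2 - 30*m) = (m - 5)*(m - 3)*(m^3 + 5*m^2 + 6*m) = m*(m - 5)*(m - 3)*(m^2 + 5*m + 6) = m*(m - 5)*(m - 3)*(m + 2)*(m + 3)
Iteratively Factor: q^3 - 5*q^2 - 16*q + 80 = (q + 4)*(q^2 - 9*q + 20) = (q - 4)*(q + 4)*(q - 5)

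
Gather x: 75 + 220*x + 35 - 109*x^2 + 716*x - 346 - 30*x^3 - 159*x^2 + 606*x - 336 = -30*x^3 - 268*x^2 + 1542*x - 572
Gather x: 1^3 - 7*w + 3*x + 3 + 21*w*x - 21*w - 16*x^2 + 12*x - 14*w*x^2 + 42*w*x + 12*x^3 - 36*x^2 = -28*w + 12*x^3 + x^2*(-14*w - 52) + x*(63*w + 15) + 4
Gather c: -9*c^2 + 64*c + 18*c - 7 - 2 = -9*c^2 + 82*c - 9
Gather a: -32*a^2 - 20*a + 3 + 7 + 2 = -32*a^2 - 20*a + 12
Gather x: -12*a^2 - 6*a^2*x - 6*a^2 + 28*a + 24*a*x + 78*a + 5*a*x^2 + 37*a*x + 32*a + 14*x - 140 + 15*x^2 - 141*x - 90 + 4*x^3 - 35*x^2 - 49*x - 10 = -18*a^2 + 138*a + 4*x^3 + x^2*(5*a - 20) + x*(-6*a^2 + 61*a - 176) - 240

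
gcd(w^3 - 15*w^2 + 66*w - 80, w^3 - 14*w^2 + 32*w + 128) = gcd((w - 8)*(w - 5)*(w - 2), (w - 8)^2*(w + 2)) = w - 8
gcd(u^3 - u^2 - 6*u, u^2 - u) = u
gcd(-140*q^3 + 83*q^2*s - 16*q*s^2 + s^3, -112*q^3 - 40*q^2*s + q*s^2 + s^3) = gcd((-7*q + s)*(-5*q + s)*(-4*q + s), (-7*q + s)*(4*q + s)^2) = 7*q - s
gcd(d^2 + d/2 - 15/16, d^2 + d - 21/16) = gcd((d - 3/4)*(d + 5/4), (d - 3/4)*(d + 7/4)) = d - 3/4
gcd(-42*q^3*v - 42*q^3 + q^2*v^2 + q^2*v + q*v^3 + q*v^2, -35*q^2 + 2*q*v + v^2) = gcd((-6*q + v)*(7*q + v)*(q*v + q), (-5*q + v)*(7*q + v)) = 7*q + v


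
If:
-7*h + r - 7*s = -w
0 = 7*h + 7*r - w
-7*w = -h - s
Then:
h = -335*w/7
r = 48*w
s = 384*w/7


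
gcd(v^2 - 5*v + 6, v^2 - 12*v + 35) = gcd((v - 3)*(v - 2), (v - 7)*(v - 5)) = 1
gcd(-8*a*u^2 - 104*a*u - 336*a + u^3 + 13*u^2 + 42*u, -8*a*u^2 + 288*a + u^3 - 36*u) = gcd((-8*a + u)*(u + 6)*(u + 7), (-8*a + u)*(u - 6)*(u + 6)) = -8*a*u - 48*a + u^2 + 6*u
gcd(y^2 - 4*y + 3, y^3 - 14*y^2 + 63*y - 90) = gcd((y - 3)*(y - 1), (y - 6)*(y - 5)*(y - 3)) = y - 3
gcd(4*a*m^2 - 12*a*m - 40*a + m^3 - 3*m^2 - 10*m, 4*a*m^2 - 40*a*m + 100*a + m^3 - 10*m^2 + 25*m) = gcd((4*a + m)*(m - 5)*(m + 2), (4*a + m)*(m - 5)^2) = 4*a*m - 20*a + m^2 - 5*m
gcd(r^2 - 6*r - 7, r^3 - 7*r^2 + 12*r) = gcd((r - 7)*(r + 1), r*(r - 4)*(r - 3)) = 1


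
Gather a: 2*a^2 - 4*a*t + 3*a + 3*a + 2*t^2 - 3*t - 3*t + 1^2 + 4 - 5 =2*a^2 + a*(6 - 4*t) + 2*t^2 - 6*t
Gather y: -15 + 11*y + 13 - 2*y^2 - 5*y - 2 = -2*y^2 + 6*y - 4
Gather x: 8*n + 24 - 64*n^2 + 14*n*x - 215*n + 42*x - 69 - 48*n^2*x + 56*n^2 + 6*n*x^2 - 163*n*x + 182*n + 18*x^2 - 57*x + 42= -8*n^2 - 25*n + x^2*(6*n + 18) + x*(-48*n^2 - 149*n - 15) - 3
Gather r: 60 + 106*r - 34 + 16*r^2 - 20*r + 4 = 16*r^2 + 86*r + 30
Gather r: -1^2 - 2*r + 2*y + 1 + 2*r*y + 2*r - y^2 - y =2*r*y - y^2 + y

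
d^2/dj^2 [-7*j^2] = -14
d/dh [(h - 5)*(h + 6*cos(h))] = h + (5 - h)*(6*sin(h) - 1) + 6*cos(h)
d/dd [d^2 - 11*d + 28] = 2*d - 11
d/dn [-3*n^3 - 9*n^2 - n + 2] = -9*n^2 - 18*n - 1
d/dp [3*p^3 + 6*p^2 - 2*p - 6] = 9*p^2 + 12*p - 2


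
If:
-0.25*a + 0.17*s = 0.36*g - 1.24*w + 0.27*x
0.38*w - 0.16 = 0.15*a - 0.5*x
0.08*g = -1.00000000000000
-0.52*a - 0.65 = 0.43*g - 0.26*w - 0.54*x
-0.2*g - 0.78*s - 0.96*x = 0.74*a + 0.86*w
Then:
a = 12.99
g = -12.50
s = -14.59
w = 1.64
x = 2.97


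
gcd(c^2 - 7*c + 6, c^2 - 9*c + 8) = c - 1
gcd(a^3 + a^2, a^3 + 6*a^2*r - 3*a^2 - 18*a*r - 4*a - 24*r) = a + 1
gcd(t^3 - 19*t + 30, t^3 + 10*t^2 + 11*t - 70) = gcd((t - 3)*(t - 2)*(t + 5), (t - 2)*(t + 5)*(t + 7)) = t^2 + 3*t - 10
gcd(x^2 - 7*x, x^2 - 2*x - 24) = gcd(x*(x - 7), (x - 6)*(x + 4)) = 1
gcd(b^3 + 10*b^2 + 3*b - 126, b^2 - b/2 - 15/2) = b - 3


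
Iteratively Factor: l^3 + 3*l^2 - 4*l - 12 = (l - 2)*(l^2 + 5*l + 6) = (l - 2)*(l + 3)*(l + 2)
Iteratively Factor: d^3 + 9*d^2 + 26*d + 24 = (d + 3)*(d^2 + 6*d + 8) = (d + 2)*(d + 3)*(d + 4)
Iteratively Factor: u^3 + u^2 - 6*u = (u - 2)*(u^2 + 3*u) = (u - 2)*(u + 3)*(u)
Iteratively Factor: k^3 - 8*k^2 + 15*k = (k - 5)*(k^2 - 3*k) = k*(k - 5)*(k - 3)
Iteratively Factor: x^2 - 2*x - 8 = (x + 2)*(x - 4)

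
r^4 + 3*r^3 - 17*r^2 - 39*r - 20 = (r - 4)*(r + 1)^2*(r + 5)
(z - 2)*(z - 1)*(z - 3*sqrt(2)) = z^3 - 3*sqrt(2)*z^2 - 3*z^2 + 2*z + 9*sqrt(2)*z - 6*sqrt(2)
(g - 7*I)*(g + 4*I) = g^2 - 3*I*g + 28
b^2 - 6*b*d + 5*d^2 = (b - 5*d)*(b - d)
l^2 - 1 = (l - 1)*(l + 1)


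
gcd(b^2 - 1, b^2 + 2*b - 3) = b - 1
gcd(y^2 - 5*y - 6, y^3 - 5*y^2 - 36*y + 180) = y - 6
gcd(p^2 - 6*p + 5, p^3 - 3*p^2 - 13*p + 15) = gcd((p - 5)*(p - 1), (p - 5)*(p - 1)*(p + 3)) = p^2 - 6*p + 5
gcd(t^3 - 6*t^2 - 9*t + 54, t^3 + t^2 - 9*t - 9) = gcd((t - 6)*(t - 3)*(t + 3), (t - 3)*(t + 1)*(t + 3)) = t^2 - 9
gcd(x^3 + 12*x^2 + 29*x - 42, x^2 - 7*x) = 1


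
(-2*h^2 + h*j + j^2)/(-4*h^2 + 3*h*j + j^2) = (2*h + j)/(4*h + j)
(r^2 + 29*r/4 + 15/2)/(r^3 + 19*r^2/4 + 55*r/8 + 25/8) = 2*(r + 6)/(2*r^2 + 7*r + 5)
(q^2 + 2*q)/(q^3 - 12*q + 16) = q*(q + 2)/(q^3 - 12*q + 16)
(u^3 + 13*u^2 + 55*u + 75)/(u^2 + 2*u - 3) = (u^2 + 10*u + 25)/(u - 1)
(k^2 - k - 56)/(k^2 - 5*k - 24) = (k + 7)/(k + 3)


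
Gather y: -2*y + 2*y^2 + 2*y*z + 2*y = 2*y^2 + 2*y*z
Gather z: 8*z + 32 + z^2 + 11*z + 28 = z^2 + 19*z + 60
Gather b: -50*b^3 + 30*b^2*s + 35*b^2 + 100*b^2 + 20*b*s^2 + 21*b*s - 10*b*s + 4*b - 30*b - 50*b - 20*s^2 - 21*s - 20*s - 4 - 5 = -50*b^3 + b^2*(30*s + 135) + b*(20*s^2 + 11*s - 76) - 20*s^2 - 41*s - 9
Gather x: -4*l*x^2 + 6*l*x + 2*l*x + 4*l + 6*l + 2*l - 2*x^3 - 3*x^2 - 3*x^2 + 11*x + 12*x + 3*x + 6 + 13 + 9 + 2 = 12*l - 2*x^3 + x^2*(-4*l - 6) + x*(8*l + 26) + 30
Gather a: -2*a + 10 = 10 - 2*a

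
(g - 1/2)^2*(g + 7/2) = g^3 + 5*g^2/2 - 13*g/4 + 7/8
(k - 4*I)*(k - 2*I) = k^2 - 6*I*k - 8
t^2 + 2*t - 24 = (t - 4)*(t + 6)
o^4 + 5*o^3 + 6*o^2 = o^2*(o + 2)*(o + 3)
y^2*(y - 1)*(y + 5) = y^4 + 4*y^3 - 5*y^2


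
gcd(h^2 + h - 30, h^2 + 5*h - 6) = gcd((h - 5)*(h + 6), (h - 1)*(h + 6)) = h + 6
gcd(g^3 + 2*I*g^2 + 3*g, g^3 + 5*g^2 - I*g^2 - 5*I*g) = g^2 - I*g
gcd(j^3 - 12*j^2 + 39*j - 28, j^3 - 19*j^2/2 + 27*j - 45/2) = 1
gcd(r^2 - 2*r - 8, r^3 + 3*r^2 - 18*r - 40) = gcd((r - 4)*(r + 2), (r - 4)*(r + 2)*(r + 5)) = r^2 - 2*r - 8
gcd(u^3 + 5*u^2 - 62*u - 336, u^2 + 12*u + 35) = u + 7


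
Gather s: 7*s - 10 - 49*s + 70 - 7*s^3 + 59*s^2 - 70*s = -7*s^3 + 59*s^2 - 112*s + 60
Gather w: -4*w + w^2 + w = w^2 - 3*w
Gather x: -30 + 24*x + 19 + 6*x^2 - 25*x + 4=6*x^2 - x - 7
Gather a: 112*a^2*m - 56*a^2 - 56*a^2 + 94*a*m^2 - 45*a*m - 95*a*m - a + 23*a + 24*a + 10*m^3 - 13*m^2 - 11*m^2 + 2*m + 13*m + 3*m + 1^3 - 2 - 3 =a^2*(112*m - 112) + a*(94*m^2 - 140*m + 46) + 10*m^3 - 24*m^2 + 18*m - 4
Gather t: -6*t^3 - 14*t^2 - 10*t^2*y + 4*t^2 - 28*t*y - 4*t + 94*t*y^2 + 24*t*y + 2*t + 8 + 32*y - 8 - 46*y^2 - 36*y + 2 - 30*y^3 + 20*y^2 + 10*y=-6*t^3 + t^2*(-10*y - 10) + t*(94*y^2 - 4*y - 2) - 30*y^3 - 26*y^2 + 6*y + 2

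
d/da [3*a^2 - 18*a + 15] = 6*a - 18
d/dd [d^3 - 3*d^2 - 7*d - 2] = 3*d^2 - 6*d - 7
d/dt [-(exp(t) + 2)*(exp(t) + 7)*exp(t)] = (-3*exp(2*t) - 18*exp(t) - 14)*exp(t)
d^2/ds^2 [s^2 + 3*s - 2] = 2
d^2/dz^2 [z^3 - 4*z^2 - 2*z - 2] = 6*z - 8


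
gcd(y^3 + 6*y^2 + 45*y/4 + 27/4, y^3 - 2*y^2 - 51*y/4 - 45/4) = y^2 + 3*y + 9/4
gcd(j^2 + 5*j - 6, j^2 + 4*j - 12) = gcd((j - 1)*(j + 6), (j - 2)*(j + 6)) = j + 6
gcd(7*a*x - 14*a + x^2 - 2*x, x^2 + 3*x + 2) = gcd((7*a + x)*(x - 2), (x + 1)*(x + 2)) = 1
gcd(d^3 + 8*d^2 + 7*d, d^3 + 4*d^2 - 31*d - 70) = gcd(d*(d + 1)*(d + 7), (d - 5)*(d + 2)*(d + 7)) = d + 7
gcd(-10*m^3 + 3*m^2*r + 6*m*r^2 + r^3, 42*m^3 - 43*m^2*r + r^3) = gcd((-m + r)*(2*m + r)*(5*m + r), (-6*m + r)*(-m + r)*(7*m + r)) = -m + r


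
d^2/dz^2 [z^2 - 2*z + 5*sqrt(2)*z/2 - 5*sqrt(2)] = 2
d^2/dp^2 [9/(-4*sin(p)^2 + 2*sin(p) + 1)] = 18*(-32*sin(p)^4 + 12*sin(p)^3 + 38*sin(p)^2 - 23*sin(p) + 8)/(-4*sin(p)^2 + 2*sin(p) + 1)^3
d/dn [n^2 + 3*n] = 2*n + 3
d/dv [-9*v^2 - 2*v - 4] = -18*v - 2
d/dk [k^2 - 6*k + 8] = 2*k - 6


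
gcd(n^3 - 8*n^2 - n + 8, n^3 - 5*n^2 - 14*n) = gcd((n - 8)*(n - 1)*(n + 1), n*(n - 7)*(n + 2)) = 1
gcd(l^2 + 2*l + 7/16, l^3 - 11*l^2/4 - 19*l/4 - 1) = l + 1/4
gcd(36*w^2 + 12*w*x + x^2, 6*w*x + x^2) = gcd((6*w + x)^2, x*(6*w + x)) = 6*w + x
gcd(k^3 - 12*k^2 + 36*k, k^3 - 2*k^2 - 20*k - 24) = k - 6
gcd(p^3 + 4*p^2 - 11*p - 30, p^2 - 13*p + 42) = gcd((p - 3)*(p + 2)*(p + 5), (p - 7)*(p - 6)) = 1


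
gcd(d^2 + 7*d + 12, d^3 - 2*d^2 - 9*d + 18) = d + 3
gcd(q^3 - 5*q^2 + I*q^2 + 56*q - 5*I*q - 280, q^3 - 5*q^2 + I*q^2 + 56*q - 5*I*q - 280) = q^3 + q^2*(-5 + I) + q*(56 - 5*I) - 280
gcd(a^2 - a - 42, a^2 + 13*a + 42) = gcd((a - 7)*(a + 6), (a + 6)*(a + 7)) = a + 6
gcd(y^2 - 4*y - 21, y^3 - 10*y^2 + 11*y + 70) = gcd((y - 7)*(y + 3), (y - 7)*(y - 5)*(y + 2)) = y - 7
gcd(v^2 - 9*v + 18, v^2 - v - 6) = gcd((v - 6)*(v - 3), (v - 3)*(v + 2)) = v - 3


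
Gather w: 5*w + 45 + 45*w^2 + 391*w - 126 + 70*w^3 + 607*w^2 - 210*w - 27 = 70*w^3 + 652*w^2 + 186*w - 108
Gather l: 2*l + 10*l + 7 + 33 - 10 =12*l + 30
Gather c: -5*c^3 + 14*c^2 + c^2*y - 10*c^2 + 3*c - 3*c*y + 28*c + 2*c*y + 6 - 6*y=-5*c^3 + c^2*(y + 4) + c*(31 - y) - 6*y + 6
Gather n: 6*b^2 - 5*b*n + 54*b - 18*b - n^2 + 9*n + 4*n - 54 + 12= 6*b^2 + 36*b - n^2 + n*(13 - 5*b) - 42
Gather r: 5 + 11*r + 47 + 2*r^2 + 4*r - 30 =2*r^2 + 15*r + 22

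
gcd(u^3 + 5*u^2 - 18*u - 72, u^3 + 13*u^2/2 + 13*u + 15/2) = u + 3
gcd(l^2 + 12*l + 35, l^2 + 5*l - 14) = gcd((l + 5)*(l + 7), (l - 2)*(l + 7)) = l + 7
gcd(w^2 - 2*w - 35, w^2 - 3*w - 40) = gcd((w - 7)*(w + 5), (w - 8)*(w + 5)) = w + 5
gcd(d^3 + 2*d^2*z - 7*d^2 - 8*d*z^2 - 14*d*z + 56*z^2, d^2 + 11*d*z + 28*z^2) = d + 4*z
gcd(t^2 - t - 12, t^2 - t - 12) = t^2 - t - 12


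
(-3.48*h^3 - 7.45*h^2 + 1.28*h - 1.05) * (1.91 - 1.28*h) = 4.4544*h^4 + 2.8892*h^3 - 15.8679*h^2 + 3.7888*h - 2.0055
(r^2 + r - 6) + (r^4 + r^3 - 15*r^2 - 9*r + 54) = r^4 + r^3 - 14*r^2 - 8*r + 48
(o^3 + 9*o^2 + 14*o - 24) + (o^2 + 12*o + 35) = o^3 + 10*o^2 + 26*o + 11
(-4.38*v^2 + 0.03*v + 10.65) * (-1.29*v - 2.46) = 5.6502*v^3 + 10.7361*v^2 - 13.8123*v - 26.199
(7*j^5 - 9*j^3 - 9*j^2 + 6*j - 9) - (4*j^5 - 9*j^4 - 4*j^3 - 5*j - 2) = 3*j^5 + 9*j^4 - 5*j^3 - 9*j^2 + 11*j - 7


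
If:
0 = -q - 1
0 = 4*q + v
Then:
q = -1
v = 4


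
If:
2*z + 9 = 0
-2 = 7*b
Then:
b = -2/7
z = -9/2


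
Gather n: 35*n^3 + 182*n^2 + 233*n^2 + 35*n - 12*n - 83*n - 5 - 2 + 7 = 35*n^3 + 415*n^2 - 60*n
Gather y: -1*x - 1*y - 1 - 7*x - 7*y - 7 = -8*x - 8*y - 8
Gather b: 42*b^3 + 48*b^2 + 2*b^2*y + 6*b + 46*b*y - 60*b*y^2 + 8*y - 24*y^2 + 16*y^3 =42*b^3 + b^2*(2*y + 48) + b*(-60*y^2 + 46*y + 6) + 16*y^3 - 24*y^2 + 8*y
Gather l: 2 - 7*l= 2 - 7*l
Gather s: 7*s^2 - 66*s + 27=7*s^2 - 66*s + 27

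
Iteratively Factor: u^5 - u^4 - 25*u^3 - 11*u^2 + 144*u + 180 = (u - 3)*(u^4 + 2*u^3 - 19*u^2 - 68*u - 60) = (u - 3)*(u + 2)*(u^3 - 19*u - 30) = (u - 5)*(u - 3)*(u + 2)*(u^2 + 5*u + 6) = (u - 5)*(u - 3)*(u + 2)*(u + 3)*(u + 2)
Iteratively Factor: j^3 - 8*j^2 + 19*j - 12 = (j - 4)*(j^2 - 4*j + 3) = (j - 4)*(j - 1)*(j - 3)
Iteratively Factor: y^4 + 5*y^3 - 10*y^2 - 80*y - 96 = (y + 3)*(y^3 + 2*y^2 - 16*y - 32) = (y - 4)*(y + 3)*(y^2 + 6*y + 8) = (y - 4)*(y + 2)*(y + 3)*(y + 4)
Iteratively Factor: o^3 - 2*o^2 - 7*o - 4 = (o + 1)*(o^2 - 3*o - 4) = (o + 1)^2*(o - 4)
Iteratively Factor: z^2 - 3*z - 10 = (z + 2)*(z - 5)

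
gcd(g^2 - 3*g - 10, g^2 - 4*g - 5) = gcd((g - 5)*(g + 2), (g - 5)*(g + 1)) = g - 5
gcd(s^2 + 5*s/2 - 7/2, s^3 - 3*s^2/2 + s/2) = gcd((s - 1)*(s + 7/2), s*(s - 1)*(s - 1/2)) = s - 1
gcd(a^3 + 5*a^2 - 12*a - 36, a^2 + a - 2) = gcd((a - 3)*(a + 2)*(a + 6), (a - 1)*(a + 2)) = a + 2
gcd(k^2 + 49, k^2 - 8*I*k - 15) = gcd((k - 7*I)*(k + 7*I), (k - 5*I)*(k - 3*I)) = 1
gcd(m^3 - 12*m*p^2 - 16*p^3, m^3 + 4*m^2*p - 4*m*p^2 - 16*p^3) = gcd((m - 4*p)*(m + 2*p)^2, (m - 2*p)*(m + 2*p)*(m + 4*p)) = m + 2*p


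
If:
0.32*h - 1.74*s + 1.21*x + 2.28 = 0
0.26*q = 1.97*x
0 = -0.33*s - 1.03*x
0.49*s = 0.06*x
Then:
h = -7.12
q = 0.00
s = 0.00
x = 0.00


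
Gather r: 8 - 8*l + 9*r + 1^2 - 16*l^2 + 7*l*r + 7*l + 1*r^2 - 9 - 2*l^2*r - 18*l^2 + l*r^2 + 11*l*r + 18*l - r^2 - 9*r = -34*l^2 + l*r^2 + 17*l + r*(-2*l^2 + 18*l)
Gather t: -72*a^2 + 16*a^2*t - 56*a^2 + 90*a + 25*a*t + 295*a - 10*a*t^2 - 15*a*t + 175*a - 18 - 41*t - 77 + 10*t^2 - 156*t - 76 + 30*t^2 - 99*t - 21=-128*a^2 + 560*a + t^2*(40 - 10*a) + t*(16*a^2 + 10*a - 296) - 192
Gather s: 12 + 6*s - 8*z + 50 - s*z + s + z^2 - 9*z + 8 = s*(7 - z) + z^2 - 17*z + 70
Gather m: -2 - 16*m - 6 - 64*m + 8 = -80*m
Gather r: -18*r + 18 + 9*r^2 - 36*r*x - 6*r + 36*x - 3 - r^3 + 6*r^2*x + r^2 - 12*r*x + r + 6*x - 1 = -r^3 + r^2*(6*x + 10) + r*(-48*x - 23) + 42*x + 14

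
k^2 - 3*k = k*(k - 3)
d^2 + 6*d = d*(d + 6)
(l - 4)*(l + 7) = l^2 + 3*l - 28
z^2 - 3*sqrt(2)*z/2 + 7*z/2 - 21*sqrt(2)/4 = (z + 7/2)*(z - 3*sqrt(2)/2)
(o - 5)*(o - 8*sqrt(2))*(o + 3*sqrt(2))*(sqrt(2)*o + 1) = sqrt(2)*o^4 - 9*o^3 - 5*sqrt(2)*o^3 - 53*sqrt(2)*o^2 + 45*o^2 - 48*o + 265*sqrt(2)*o + 240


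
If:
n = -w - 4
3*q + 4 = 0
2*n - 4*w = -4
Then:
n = -10/3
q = -4/3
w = -2/3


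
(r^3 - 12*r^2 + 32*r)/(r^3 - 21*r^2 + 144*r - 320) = r*(r - 4)/(r^2 - 13*r + 40)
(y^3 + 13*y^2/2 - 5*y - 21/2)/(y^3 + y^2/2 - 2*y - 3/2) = (y + 7)/(y + 1)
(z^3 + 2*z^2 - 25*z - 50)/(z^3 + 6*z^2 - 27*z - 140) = (z^2 + 7*z + 10)/(z^2 + 11*z + 28)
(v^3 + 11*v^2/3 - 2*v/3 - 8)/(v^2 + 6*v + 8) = (v^2 + 5*v/3 - 4)/(v + 4)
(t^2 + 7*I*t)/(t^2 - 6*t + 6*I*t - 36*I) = t*(t + 7*I)/(t^2 + 6*t*(-1 + I) - 36*I)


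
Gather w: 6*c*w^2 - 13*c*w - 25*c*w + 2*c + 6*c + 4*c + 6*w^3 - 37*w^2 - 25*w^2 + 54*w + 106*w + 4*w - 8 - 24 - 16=12*c + 6*w^3 + w^2*(6*c - 62) + w*(164 - 38*c) - 48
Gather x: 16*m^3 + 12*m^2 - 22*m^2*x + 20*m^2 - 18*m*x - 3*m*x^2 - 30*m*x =16*m^3 + 32*m^2 - 3*m*x^2 + x*(-22*m^2 - 48*m)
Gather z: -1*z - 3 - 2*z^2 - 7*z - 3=-2*z^2 - 8*z - 6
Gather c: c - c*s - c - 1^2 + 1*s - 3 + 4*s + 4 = -c*s + 5*s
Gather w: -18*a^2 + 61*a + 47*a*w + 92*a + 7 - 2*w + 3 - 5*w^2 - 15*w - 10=-18*a^2 + 153*a - 5*w^2 + w*(47*a - 17)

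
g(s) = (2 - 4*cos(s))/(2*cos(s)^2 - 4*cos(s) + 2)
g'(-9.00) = 0.11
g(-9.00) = 0.77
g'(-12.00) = 237.87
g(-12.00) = -28.21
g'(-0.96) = -12.11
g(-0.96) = -0.81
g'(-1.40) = -0.59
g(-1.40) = 0.96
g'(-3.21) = -0.02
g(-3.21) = 0.75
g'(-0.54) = -306.13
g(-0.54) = -35.33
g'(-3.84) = -0.18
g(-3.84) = 0.81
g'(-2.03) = 0.26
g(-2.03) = 0.91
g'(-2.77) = 0.09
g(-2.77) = 0.77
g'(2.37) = -0.20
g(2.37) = 0.83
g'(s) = (2 - 4*cos(s))*(4*sin(s)*cos(s) - 4*sin(s))/(2*cos(s)^2 - 4*cos(s) + 2)^2 + 4*sin(s)/(2*cos(s)^2 - 4*cos(s) + 2) = -sin(2*s)/(cos(s) - 1)^3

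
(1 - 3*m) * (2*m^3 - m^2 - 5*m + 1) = -6*m^4 + 5*m^3 + 14*m^2 - 8*m + 1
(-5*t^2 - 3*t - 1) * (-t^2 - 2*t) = 5*t^4 + 13*t^3 + 7*t^2 + 2*t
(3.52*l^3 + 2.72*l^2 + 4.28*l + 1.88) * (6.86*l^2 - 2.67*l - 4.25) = 24.1472*l^5 + 9.2608*l^4 + 7.1384*l^3 - 10.0908*l^2 - 23.2096*l - 7.99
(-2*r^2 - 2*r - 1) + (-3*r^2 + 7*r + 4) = -5*r^2 + 5*r + 3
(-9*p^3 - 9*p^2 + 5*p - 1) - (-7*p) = -9*p^3 - 9*p^2 + 12*p - 1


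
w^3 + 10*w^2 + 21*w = w*(w + 3)*(w + 7)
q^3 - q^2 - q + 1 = (q - 1)^2*(q + 1)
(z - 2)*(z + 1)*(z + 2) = z^3 + z^2 - 4*z - 4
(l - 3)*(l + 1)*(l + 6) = l^3 + 4*l^2 - 15*l - 18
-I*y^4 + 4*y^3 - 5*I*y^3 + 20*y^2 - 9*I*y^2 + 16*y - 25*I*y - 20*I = (y + 4)*(y - I)*(y + 5*I)*(-I*y - I)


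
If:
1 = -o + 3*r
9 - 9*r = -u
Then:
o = u/3 + 2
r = u/9 + 1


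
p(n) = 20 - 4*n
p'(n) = -4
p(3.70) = 5.20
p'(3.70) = -4.00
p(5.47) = -1.88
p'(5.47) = -4.00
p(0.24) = 19.04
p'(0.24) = -4.00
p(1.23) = 15.08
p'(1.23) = -4.00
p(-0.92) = 23.68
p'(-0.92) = -4.00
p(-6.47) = 45.88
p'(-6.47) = -4.00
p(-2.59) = 30.36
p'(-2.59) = -4.00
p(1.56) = 13.76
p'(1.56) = -4.00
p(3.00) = 8.00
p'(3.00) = -4.00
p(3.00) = 8.00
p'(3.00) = -4.00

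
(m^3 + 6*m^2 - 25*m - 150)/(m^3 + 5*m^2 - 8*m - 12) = (m^2 - 25)/(m^2 - m - 2)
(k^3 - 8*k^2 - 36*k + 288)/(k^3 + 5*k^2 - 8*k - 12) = (k^2 - 14*k + 48)/(k^2 - k - 2)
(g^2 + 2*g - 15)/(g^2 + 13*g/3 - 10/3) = 3*(g - 3)/(3*g - 2)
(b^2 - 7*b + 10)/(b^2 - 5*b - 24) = (-b^2 + 7*b - 10)/(-b^2 + 5*b + 24)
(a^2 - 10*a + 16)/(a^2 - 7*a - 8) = (a - 2)/(a + 1)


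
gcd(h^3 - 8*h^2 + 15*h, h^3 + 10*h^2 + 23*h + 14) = 1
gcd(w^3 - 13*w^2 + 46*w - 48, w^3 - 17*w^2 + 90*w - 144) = w^2 - 11*w + 24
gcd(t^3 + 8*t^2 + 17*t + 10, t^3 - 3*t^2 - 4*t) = t + 1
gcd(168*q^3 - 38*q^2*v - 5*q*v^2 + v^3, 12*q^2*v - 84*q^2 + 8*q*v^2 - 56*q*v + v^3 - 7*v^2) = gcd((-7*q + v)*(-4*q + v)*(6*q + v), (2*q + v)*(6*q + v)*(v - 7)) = 6*q + v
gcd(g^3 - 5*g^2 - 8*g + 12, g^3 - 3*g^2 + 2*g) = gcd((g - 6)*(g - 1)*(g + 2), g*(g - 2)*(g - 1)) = g - 1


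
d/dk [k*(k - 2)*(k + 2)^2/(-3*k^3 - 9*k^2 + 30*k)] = (-k^2 - 10*k - 16)/(3*(k^2 + 10*k + 25))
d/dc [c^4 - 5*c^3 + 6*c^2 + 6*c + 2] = 4*c^3 - 15*c^2 + 12*c + 6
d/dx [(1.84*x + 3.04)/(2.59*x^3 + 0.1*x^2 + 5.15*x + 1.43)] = (4.7656*x^3 + 0.184*x^2 + 9.476*x - (1.84*x + 3.04)*(7.77*x^2 + 0.2*x + 5.15) + 2.6312)/(2.59*x^3 + 0.1*x^2 + 5.15*x + 1.43)^2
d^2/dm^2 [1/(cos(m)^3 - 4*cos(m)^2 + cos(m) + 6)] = ((7*cos(m) - 32*cos(2*m) + 9*cos(3*m))*(cos(m)^3 - 4*cos(m)^2 + cos(m) + 6)/4 + 2*(3*cos(m)^2 - 8*cos(m) + 1)^2*sin(m)^2)/(cos(m)^3 - 4*cos(m)^2 + cos(m) + 6)^3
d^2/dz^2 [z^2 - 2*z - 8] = 2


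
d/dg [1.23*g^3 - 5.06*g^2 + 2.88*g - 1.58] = 3.69*g^2 - 10.12*g + 2.88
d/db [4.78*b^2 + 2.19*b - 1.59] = 9.56*b + 2.19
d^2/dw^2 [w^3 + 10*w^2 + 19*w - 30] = 6*w + 20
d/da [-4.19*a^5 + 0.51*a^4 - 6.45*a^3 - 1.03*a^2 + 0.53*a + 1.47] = -20.95*a^4 + 2.04*a^3 - 19.35*a^2 - 2.06*a + 0.53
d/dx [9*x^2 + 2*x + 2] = 18*x + 2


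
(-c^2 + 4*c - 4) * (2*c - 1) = -2*c^3 + 9*c^2 - 12*c + 4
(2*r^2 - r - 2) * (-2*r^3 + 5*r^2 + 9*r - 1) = -4*r^5 + 12*r^4 + 17*r^3 - 21*r^2 - 17*r + 2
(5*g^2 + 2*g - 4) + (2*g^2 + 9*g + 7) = 7*g^2 + 11*g + 3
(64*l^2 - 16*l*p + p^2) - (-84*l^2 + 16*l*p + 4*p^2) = 148*l^2 - 32*l*p - 3*p^2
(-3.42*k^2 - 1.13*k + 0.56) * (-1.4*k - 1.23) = 4.788*k^3 + 5.7886*k^2 + 0.6059*k - 0.6888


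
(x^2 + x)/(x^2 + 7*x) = (x + 1)/(x + 7)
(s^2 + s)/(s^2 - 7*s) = (s + 1)/(s - 7)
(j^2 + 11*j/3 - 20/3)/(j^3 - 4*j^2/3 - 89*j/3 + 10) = (3*j - 4)/(3*j^2 - 19*j + 6)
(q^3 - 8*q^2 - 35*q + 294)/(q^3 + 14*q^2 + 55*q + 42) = (q^2 - 14*q + 49)/(q^2 + 8*q + 7)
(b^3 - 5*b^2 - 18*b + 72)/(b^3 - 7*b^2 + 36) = (b + 4)/(b + 2)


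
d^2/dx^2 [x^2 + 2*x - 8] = 2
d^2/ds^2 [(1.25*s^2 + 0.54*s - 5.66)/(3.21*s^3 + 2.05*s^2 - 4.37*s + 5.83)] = (25.76025*s^6 + 33.385284*s^5 - 573.325902*s^4 - 881.345464*s^3 + 122.758878*s^2 + 901.045428*s + 31.60159)/(33.076161*s^9 + 63.370215*s^8 - 94.616676*s^7 + 16.293124*s^6 + 358.994262*s^5 - 299.741286*s^4 - 69.508676*s^3 + 543.036516*s^2 - 445.594479*s + 198.155287)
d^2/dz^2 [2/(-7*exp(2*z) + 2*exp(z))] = 4*((7*exp(z) - 2)*(14*exp(z) - 1) - 4*(7*exp(z) - 1)^2)*exp(-z)/(7*exp(z) - 2)^3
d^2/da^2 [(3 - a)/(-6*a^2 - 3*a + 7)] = 6*((5 - 6*a)*(6*a^2 + 3*a - 7) + 3*(a - 3)*(4*a + 1)^2)/(6*a^2 + 3*a - 7)^3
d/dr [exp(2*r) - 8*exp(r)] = 2*(exp(r) - 4)*exp(r)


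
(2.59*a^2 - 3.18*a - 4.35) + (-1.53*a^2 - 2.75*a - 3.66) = 1.06*a^2 - 5.93*a - 8.01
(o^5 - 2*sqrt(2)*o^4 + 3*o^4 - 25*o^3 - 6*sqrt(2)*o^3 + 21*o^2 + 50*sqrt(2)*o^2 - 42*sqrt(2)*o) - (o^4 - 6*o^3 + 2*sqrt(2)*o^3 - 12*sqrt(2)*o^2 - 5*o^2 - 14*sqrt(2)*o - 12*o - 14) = o^5 - 2*sqrt(2)*o^4 + 2*o^4 - 19*o^3 - 8*sqrt(2)*o^3 + 26*o^2 + 62*sqrt(2)*o^2 - 28*sqrt(2)*o + 12*o + 14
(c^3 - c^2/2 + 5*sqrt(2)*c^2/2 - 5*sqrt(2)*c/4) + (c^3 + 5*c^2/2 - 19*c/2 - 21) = 2*c^3 + 2*c^2 + 5*sqrt(2)*c^2/2 - 19*c/2 - 5*sqrt(2)*c/4 - 21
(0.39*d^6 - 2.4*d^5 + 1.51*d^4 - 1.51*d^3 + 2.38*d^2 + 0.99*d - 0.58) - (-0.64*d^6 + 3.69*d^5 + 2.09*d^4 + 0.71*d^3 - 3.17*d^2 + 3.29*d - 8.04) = 1.03*d^6 - 6.09*d^5 - 0.58*d^4 - 2.22*d^3 + 5.55*d^2 - 2.3*d + 7.46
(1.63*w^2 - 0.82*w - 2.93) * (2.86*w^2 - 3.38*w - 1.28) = 4.6618*w^4 - 7.8546*w^3 - 7.6946*w^2 + 10.953*w + 3.7504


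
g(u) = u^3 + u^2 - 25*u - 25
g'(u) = 3*u^2 + 2*u - 25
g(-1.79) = 17.22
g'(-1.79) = -18.97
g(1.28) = -53.26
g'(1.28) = -17.52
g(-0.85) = -3.64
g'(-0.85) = -24.53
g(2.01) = -63.09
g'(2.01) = -8.86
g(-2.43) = 27.31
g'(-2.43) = -12.15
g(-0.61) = -9.60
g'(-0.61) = -25.10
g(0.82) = -44.28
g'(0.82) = -21.34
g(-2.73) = 30.36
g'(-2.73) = -8.10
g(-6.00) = -55.00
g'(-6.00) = 71.00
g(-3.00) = 32.00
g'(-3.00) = -4.00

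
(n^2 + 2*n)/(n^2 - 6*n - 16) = n/(n - 8)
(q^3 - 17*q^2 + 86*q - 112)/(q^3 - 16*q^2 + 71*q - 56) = (q - 2)/(q - 1)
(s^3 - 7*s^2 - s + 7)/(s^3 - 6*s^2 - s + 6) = (s - 7)/(s - 6)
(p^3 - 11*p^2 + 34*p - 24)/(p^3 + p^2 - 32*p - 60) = (p^2 - 5*p + 4)/(p^2 + 7*p + 10)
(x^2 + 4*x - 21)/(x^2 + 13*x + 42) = (x - 3)/(x + 6)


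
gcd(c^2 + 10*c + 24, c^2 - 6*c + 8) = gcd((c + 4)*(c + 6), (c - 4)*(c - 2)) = 1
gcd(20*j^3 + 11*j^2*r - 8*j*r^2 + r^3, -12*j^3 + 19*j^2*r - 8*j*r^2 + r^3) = -4*j + r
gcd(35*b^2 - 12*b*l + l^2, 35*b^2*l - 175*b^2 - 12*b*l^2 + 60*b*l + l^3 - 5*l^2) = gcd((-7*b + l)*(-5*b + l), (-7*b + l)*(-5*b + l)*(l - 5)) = 35*b^2 - 12*b*l + l^2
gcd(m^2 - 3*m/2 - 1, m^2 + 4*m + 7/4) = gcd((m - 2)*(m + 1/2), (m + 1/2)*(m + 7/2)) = m + 1/2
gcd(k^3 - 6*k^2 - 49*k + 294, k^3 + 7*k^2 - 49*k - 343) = k^2 - 49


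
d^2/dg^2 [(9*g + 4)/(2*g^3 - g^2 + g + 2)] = 2*((9*g + 4)*(6*g^2 - 2*g + 1)^2 + (-54*g^2 + 18*g - (6*g - 1)*(9*g + 4) - 9)*(2*g^3 - g^2 + g + 2))/(2*g^3 - g^2 + g + 2)^3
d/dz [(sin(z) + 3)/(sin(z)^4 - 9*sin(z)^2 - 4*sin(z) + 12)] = 3*(sin(z)*cos(z)^2 + 6*sin(z) + 2*cos(z)^2 + 2)*cos(z)/((sin(z) - 3)^2*(sin(z) - 1)^2*(sin(z) + 2)^3)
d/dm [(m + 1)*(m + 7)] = 2*m + 8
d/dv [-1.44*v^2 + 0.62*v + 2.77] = 0.62 - 2.88*v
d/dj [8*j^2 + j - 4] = 16*j + 1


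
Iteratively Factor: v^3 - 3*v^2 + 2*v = (v - 1)*(v^2 - 2*v) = (v - 2)*(v - 1)*(v)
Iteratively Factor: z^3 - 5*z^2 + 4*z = (z - 4)*(z^2 - z) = z*(z - 4)*(z - 1)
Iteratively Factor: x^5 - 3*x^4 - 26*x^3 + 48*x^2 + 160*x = (x)*(x^4 - 3*x^3 - 26*x^2 + 48*x + 160) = x*(x + 4)*(x^3 - 7*x^2 + 2*x + 40) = x*(x - 4)*(x + 4)*(x^2 - 3*x - 10) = x*(x - 4)*(x + 2)*(x + 4)*(x - 5)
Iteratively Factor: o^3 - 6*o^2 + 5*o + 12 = (o - 4)*(o^2 - 2*o - 3) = (o - 4)*(o + 1)*(o - 3)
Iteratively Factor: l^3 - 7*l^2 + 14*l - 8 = (l - 2)*(l^2 - 5*l + 4) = (l - 4)*(l - 2)*(l - 1)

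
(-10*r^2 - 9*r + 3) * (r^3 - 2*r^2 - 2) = -10*r^5 + 11*r^4 + 21*r^3 + 14*r^2 + 18*r - 6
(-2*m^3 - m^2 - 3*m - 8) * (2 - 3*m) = 6*m^4 - m^3 + 7*m^2 + 18*m - 16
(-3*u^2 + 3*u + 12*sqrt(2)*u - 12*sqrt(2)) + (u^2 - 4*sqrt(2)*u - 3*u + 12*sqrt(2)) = -2*u^2 + 8*sqrt(2)*u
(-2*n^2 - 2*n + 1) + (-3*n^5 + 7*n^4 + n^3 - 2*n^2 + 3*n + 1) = -3*n^5 + 7*n^4 + n^3 - 4*n^2 + n + 2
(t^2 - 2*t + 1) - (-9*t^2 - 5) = 10*t^2 - 2*t + 6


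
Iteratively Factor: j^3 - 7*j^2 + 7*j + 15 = (j + 1)*(j^2 - 8*j + 15) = (j - 5)*(j + 1)*(j - 3)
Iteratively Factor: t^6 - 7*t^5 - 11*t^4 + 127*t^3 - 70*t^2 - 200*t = (t - 2)*(t^5 - 5*t^4 - 21*t^3 + 85*t^2 + 100*t) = t*(t - 2)*(t^4 - 5*t^3 - 21*t^2 + 85*t + 100) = t*(t - 2)*(t + 4)*(t^3 - 9*t^2 + 15*t + 25) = t*(t - 5)*(t - 2)*(t + 4)*(t^2 - 4*t - 5) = t*(t - 5)*(t - 2)*(t + 1)*(t + 4)*(t - 5)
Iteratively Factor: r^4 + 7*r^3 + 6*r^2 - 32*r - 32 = (r - 2)*(r^3 + 9*r^2 + 24*r + 16) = (r - 2)*(r + 4)*(r^2 + 5*r + 4) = (r - 2)*(r + 1)*(r + 4)*(r + 4)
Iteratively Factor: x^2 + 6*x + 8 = (x + 2)*(x + 4)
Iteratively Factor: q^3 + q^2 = (q + 1)*(q^2) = q*(q + 1)*(q)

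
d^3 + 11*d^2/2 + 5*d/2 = d*(d + 1/2)*(d + 5)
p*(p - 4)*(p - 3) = p^3 - 7*p^2 + 12*p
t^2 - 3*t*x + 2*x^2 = (t - 2*x)*(t - x)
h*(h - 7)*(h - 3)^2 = h^4 - 13*h^3 + 51*h^2 - 63*h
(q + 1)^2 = q^2 + 2*q + 1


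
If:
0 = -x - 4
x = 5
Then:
No Solution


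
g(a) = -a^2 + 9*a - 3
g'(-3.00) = 15.00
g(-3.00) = -39.00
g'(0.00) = 9.00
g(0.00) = -3.00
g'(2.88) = 3.24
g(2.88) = 14.63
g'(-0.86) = 10.72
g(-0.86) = -11.48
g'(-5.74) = 20.48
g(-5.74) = -87.61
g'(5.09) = -1.18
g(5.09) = 16.90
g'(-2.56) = 14.12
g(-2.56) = -32.59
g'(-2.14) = 13.28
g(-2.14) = -26.84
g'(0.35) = 8.30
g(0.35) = 0.03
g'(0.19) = 8.62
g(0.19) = -1.33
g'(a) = 9 - 2*a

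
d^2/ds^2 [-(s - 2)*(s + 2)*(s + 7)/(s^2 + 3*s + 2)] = 36/(s^3 + 3*s^2 + 3*s + 1)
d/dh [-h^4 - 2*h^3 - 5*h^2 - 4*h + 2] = -4*h^3 - 6*h^2 - 10*h - 4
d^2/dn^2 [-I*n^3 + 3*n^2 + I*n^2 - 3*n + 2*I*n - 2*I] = -6*I*n + 6 + 2*I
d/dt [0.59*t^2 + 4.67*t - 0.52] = 1.18*t + 4.67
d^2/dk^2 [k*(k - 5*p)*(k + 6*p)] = 6*k + 2*p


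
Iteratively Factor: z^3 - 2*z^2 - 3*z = (z - 3)*(z^2 + z) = z*(z - 3)*(z + 1)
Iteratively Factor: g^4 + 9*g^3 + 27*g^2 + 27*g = (g + 3)*(g^3 + 6*g^2 + 9*g) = g*(g + 3)*(g^2 + 6*g + 9) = g*(g + 3)^2*(g + 3)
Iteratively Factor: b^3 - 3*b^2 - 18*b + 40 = (b - 2)*(b^2 - b - 20) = (b - 2)*(b + 4)*(b - 5)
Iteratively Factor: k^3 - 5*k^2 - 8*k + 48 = (k + 3)*(k^2 - 8*k + 16) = (k - 4)*(k + 3)*(k - 4)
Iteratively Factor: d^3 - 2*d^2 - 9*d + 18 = (d - 2)*(d^2 - 9) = (d - 2)*(d + 3)*(d - 3)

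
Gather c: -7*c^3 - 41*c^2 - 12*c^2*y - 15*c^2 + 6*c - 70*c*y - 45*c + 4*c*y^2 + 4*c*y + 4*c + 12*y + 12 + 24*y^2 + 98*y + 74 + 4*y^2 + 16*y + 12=-7*c^3 + c^2*(-12*y - 56) + c*(4*y^2 - 66*y - 35) + 28*y^2 + 126*y + 98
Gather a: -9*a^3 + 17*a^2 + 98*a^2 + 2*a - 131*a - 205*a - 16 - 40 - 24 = -9*a^3 + 115*a^2 - 334*a - 80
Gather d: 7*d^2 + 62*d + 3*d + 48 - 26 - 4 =7*d^2 + 65*d + 18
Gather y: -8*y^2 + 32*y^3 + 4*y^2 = 32*y^3 - 4*y^2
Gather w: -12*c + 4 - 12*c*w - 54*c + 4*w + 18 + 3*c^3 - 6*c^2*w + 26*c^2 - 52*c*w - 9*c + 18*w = 3*c^3 + 26*c^2 - 75*c + w*(-6*c^2 - 64*c + 22) + 22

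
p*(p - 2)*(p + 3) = p^3 + p^2 - 6*p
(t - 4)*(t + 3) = t^2 - t - 12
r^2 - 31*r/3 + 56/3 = (r - 8)*(r - 7/3)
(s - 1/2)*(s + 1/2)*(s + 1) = s^3 + s^2 - s/4 - 1/4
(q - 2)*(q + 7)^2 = q^3 + 12*q^2 + 21*q - 98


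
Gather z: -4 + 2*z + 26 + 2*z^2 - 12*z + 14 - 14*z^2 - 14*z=-12*z^2 - 24*z + 36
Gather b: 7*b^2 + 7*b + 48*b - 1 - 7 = 7*b^2 + 55*b - 8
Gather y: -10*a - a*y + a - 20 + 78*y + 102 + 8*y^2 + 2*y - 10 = -9*a + 8*y^2 + y*(80 - a) + 72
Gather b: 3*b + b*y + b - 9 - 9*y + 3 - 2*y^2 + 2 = b*(y + 4) - 2*y^2 - 9*y - 4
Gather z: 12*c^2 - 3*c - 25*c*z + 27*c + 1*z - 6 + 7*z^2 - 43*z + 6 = 12*c^2 + 24*c + 7*z^2 + z*(-25*c - 42)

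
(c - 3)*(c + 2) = c^2 - c - 6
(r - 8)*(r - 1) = r^2 - 9*r + 8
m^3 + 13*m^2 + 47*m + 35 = (m + 1)*(m + 5)*(m + 7)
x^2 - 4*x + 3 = (x - 3)*(x - 1)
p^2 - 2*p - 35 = (p - 7)*(p + 5)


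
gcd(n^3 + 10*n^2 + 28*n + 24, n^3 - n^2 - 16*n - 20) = n^2 + 4*n + 4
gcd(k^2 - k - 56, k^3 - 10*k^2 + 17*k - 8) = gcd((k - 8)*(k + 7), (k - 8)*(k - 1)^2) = k - 8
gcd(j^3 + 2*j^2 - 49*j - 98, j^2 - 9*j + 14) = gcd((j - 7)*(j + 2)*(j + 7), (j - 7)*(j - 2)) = j - 7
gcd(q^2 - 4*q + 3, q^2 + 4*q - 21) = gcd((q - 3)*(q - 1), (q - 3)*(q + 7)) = q - 3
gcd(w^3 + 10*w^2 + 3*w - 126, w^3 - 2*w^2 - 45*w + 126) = w^2 + 4*w - 21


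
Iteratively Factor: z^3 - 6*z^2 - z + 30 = (z - 5)*(z^2 - z - 6) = (z - 5)*(z - 3)*(z + 2)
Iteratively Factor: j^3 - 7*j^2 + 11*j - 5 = (j - 1)*(j^2 - 6*j + 5) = (j - 1)^2*(j - 5)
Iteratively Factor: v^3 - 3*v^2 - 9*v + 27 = (v + 3)*(v^2 - 6*v + 9) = (v - 3)*(v + 3)*(v - 3)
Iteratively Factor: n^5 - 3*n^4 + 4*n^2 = (n)*(n^4 - 3*n^3 + 4*n) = n*(n + 1)*(n^3 - 4*n^2 + 4*n) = n*(n - 2)*(n + 1)*(n^2 - 2*n) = n*(n - 2)^2*(n + 1)*(n)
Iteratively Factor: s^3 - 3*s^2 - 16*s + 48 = (s + 4)*(s^2 - 7*s + 12) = (s - 4)*(s + 4)*(s - 3)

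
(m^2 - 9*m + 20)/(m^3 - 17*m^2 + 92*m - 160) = 1/(m - 8)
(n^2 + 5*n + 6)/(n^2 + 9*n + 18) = (n + 2)/(n + 6)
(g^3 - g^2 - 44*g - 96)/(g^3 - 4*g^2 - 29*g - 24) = (g + 4)/(g + 1)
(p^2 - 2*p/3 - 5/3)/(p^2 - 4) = (3*p^2 - 2*p - 5)/(3*(p^2 - 4))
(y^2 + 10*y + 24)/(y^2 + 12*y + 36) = (y + 4)/(y + 6)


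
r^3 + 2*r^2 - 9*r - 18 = (r - 3)*(r + 2)*(r + 3)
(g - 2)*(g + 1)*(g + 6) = g^3 + 5*g^2 - 8*g - 12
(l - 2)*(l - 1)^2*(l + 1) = l^4 - 3*l^3 + l^2 + 3*l - 2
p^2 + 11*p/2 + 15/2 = (p + 5/2)*(p + 3)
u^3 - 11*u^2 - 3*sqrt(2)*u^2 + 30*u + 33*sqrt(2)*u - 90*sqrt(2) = (u - 6)*(u - 5)*(u - 3*sqrt(2))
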